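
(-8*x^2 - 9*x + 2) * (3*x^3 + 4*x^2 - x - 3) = -24*x^5 - 59*x^4 - 22*x^3 + 41*x^2 + 25*x - 6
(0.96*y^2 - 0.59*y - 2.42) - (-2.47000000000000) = 0.96*y^2 - 0.59*y + 0.0500000000000003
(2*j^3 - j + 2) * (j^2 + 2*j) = 2*j^5 + 4*j^4 - j^3 + 4*j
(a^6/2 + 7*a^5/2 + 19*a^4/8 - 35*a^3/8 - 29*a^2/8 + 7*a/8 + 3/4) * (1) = a^6/2 + 7*a^5/2 + 19*a^4/8 - 35*a^3/8 - 29*a^2/8 + 7*a/8 + 3/4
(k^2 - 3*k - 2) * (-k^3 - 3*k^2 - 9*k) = -k^5 + 2*k^3 + 33*k^2 + 18*k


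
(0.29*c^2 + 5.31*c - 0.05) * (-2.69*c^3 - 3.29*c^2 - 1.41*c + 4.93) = -0.7801*c^5 - 15.238*c^4 - 17.7443*c^3 - 5.8929*c^2 + 26.2488*c - 0.2465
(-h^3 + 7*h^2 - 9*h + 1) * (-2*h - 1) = 2*h^4 - 13*h^3 + 11*h^2 + 7*h - 1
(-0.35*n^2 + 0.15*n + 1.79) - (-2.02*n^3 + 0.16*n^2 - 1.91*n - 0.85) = 2.02*n^3 - 0.51*n^2 + 2.06*n + 2.64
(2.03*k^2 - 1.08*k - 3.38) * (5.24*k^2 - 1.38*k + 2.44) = 10.6372*k^4 - 8.4606*k^3 - 11.2676*k^2 + 2.0292*k - 8.2472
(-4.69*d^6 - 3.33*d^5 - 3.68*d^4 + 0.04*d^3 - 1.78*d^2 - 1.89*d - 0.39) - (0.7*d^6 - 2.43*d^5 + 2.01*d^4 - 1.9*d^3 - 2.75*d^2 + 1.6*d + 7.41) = -5.39*d^6 - 0.9*d^5 - 5.69*d^4 + 1.94*d^3 + 0.97*d^2 - 3.49*d - 7.8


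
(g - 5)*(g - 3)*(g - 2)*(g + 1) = g^4 - 9*g^3 + 21*g^2 + g - 30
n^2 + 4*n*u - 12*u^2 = (n - 2*u)*(n + 6*u)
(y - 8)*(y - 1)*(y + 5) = y^3 - 4*y^2 - 37*y + 40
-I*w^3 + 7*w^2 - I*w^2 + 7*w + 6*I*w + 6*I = (w + 1)*(w + 6*I)*(-I*w + 1)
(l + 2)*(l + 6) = l^2 + 8*l + 12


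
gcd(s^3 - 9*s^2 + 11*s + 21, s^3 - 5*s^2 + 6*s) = s - 3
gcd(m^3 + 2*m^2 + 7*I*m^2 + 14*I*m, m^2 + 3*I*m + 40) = 1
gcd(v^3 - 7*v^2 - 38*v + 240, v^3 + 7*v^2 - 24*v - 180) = v^2 + v - 30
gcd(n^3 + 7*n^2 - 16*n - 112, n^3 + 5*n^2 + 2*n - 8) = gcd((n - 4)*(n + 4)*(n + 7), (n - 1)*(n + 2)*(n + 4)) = n + 4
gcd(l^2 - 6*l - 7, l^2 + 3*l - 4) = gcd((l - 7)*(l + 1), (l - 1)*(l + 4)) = 1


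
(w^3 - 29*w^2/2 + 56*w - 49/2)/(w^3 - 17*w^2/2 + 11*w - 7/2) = (w - 7)/(w - 1)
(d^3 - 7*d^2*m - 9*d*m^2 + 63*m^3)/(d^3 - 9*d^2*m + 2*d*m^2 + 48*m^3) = (d^2 - 4*d*m - 21*m^2)/(d^2 - 6*d*m - 16*m^2)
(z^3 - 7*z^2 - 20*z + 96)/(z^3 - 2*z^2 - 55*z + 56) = (z^2 + z - 12)/(z^2 + 6*z - 7)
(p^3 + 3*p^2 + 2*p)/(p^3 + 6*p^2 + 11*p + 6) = p/(p + 3)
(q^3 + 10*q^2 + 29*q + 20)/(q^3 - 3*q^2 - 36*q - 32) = (q + 5)/(q - 8)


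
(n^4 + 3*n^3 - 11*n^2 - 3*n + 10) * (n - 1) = n^5 + 2*n^4 - 14*n^3 + 8*n^2 + 13*n - 10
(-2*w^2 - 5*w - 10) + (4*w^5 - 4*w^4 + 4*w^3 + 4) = 4*w^5 - 4*w^4 + 4*w^3 - 2*w^2 - 5*w - 6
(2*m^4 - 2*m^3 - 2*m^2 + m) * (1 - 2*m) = -4*m^5 + 6*m^4 + 2*m^3 - 4*m^2 + m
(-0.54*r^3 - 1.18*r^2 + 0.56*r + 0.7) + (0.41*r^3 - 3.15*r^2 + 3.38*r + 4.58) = -0.13*r^3 - 4.33*r^2 + 3.94*r + 5.28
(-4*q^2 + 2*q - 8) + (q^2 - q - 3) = -3*q^2 + q - 11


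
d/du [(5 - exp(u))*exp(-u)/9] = -5*exp(-u)/9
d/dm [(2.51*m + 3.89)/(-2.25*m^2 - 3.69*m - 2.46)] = (5.6475*m^2 + 17.505*m + 8.1795)/(5.0625*m^4 + 16.605*m^3 + 24.6861*m^2 + 18.1548*m + 6.0516)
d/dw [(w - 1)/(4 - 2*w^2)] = (-w^2/2 + w*(w - 1) + 1)/(w^2 - 2)^2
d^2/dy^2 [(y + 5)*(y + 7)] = 2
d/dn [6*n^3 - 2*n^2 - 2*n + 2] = 18*n^2 - 4*n - 2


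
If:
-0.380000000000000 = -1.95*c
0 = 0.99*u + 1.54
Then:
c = 0.19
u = -1.56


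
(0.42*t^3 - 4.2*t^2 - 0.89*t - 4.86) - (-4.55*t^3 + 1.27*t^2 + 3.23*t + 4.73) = 4.97*t^3 - 5.47*t^2 - 4.12*t - 9.59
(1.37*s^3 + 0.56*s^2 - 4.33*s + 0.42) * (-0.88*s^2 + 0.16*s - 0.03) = -1.2056*s^5 - 0.2736*s^4 + 3.8589*s^3 - 1.0792*s^2 + 0.1971*s - 0.0126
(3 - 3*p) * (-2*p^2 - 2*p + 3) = 6*p^3 - 15*p + 9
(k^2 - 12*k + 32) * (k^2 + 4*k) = k^4 - 8*k^3 - 16*k^2 + 128*k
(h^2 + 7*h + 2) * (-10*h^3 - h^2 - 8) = -10*h^5 - 71*h^4 - 27*h^3 - 10*h^2 - 56*h - 16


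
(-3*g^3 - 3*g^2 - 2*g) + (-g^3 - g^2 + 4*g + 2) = -4*g^3 - 4*g^2 + 2*g + 2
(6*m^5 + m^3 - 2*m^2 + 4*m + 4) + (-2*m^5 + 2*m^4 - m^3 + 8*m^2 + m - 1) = 4*m^5 + 2*m^4 + 6*m^2 + 5*m + 3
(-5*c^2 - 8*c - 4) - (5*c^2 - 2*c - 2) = -10*c^2 - 6*c - 2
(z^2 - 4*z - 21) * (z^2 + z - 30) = z^4 - 3*z^3 - 55*z^2 + 99*z + 630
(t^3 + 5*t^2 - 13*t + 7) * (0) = 0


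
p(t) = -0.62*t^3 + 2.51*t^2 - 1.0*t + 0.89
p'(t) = -1.86*t^2 + 5.02*t - 1.0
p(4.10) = -3.75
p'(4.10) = -11.68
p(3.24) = 2.91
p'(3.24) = -4.26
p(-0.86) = 4.00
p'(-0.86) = -6.69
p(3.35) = 2.40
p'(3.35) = -5.06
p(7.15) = -104.57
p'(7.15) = -60.19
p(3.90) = -1.61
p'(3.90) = -9.71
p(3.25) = 2.87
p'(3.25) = -4.33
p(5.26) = -25.15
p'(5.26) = -26.06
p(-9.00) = 665.18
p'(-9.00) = -196.84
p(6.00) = -48.67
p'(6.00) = -37.84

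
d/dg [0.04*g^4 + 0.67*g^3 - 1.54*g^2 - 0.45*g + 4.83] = 0.16*g^3 + 2.01*g^2 - 3.08*g - 0.45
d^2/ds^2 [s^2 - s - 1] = 2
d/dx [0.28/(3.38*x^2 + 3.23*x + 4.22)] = (-1.8928*x - 0.9044)/(3.38*x^2 + 3.23*x + 4.22)^2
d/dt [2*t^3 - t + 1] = 6*t^2 - 1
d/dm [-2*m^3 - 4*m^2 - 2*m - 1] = -6*m^2 - 8*m - 2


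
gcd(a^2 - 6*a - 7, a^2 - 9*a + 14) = a - 7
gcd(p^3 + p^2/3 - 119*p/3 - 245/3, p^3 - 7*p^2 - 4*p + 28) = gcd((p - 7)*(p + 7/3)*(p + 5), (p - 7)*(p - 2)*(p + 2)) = p - 7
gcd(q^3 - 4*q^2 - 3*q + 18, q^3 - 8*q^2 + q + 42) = q^2 - q - 6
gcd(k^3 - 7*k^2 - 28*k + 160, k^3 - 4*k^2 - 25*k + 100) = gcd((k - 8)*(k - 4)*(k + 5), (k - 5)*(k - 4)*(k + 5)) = k^2 + k - 20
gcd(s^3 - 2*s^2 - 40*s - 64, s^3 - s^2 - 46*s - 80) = s^2 - 6*s - 16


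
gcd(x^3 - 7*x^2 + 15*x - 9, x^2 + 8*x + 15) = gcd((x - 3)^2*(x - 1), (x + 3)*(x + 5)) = 1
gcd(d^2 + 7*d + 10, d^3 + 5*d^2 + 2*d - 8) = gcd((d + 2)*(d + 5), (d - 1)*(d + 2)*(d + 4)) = d + 2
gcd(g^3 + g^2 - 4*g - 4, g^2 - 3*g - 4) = g + 1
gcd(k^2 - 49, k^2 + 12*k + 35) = k + 7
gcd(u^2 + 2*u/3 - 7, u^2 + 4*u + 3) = u + 3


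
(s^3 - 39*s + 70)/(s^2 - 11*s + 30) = (s^2 + 5*s - 14)/(s - 6)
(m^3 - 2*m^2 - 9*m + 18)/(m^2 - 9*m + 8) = (m^3 - 2*m^2 - 9*m + 18)/(m^2 - 9*m + 8)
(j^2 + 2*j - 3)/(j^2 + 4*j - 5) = (j + 3)/(j + 5)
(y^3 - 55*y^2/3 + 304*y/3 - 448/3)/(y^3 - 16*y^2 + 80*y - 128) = (3*y^2 - 31*y + 56)/(3*(y^2 - 8*y + 16))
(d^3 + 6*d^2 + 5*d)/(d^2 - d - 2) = d*(d + 5)/(d - 2)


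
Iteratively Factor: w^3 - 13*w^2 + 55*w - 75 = (w - 3)*(w^2 - 10*w + 25) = (w - 5)*(w - 3)*(w - 5)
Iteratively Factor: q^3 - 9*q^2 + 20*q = (q - 4)*(q^2 - 5*q) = q*(q - 4)*(q - 5)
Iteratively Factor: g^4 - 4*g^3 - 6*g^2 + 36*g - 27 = (g - 3)*(g^3 - g^2 - 9*g + 9) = (g - 3)*(g + 3)*(g^2 - 4*g + 3) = (g - 3)^2*(g + 3)*(g - 1)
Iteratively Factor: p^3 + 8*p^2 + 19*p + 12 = (p + 4)*(p^2 + 4*p + 3) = (p + 3)*(p + 4)*(p + 1)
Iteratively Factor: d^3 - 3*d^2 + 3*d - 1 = (d - 1)*(d^2 - 2*d + 1) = (d - 1)^2*(d - 1)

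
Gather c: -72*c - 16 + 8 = -72*c - 8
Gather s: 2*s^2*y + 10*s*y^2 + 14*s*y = 2*s^2*y + s*(10*y^2 + 14*y)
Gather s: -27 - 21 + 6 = -42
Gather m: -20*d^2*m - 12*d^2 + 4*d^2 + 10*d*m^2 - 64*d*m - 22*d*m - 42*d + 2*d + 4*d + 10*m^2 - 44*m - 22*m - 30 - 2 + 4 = -8*d^2 - 36*d + m^2*(10*d + 10) + m*(-20*d^2 - 86*d - 66) - 28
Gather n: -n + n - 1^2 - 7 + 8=0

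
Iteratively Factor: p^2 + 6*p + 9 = (p + 3)*(p + 3)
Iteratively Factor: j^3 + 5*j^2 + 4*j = (j + 4)*(j^2 + j) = j*(j + 4)*(j + 1)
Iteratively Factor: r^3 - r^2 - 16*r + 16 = (r + 4)*(r^2 - 5*r + 4) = (r - 1)*(r + 4)*(r - 4)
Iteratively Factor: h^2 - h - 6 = (h + 2)*(h - 3)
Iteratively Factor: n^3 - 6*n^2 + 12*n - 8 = (n - 2)*(n^2 - 4*n + 4) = (n - 2)^2*(n - 2)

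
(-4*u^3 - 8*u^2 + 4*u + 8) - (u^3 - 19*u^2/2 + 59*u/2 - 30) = -5*u^3 + 3*u^2/2 - 51*u/2 + 38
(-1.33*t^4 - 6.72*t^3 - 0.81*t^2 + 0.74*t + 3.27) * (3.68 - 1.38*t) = 1.8354*t^5 + 4.3792*t^4 - 23.6118*t^3 - 4.002*t^2 - 1.7894*t + 12.0336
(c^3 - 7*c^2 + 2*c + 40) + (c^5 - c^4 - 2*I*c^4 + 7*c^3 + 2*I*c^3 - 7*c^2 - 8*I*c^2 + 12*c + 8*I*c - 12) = c^5 - c^4 - 2*I*c^4 + 8*c^3 + 2*I*c^3 - 14*c^2 - 8*I*c^2 + 14*c + 8*I*c + 28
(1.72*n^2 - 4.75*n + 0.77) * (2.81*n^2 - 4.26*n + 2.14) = 4.8332*n^4 - 20.6747*n^3 + 26.0795*n^2 - 13.4452*n + 1.6478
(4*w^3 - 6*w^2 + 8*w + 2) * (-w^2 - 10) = -4*w^5 + 6*w^4 - 48*w^3 + 58*w^2 - 80*w - 20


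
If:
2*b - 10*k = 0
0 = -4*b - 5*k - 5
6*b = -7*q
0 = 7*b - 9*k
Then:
No Solution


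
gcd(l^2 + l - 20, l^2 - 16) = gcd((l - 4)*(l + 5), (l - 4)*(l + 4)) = l - 4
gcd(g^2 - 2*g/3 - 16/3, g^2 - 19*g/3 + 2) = 1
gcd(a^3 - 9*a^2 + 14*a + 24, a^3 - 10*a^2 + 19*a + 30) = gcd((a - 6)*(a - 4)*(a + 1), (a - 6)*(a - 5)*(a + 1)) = a^2 - 5*a - 6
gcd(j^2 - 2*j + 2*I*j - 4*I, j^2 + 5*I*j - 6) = j + 2*I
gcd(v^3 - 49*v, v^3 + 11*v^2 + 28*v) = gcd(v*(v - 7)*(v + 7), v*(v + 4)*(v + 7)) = v^2 + 7*v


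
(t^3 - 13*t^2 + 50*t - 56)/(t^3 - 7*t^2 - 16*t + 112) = (t - 2)/(t + 4)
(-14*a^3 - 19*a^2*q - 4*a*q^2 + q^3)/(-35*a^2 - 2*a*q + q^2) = (2*a^2 + 3*a*q + q^2)/(5*a + q)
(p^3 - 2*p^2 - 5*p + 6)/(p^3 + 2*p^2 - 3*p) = (p^2 - p - 6)/(p*(p + 3))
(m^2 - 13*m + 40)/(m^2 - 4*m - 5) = (m - 8)/(m + 1)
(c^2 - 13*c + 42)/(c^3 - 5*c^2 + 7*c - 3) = (c^2 - 13*c + 42)/(c^3 - 5*c^2 + 7*c - 3)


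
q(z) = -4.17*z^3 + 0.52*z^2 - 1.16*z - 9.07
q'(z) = -12.51*z^2 + 1.04*z - 1.16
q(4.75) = -449.75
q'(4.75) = -278.48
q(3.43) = -175.21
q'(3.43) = -144.77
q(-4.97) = 521.46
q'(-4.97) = -315.34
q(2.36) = -63.72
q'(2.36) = -68.38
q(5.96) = -880.34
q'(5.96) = -439.34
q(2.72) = -92.29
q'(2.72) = -90.89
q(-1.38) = 4.48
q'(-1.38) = -26.42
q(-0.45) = -8.06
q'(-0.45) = -4.16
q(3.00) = -120.46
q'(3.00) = -110.63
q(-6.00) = 917.33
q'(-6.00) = -457.76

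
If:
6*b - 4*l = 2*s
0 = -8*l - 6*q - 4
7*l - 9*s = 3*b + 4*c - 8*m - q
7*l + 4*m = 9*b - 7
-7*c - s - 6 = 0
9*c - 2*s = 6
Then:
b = -904/345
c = -6/23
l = -212/115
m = -2033/460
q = 206/115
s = -96/23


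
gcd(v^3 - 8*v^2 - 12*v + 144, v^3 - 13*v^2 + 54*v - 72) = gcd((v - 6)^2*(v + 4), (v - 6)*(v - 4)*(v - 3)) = v - 6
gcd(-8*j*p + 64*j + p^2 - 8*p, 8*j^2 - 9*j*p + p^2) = -8*j + p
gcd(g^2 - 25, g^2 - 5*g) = g - 5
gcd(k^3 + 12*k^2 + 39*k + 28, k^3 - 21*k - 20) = k^2 + 5*k + 4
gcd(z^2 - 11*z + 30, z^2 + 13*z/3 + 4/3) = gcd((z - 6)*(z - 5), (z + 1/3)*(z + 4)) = 1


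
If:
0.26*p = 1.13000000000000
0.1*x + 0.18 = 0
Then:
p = 4.35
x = -1.80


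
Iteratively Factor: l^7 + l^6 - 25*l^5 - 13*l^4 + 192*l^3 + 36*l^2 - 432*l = (l + 4)*(l^6 - 3*l^5 - 13*l^4 + 39*l^3 + 36*l^2 - 108*l) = (l + 2)*(l + 4)*(l^5 - 5*l^4 - 3*l^3 + 45*l^2 - 54*l) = (l - 2)*(l + 2)*(l + 4)*(l^4 - 3*l^3 - 9*l^2 + 27*l) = (l - 3)*(l - 2)*(l + 2)*(l + 4)*(l^3 - 9*l) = (l - 3)*(l - 2)*(l + 2)*(l + 3)*(l + 4)*(l^2 - 3*l) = (l - 3)^2*(l - 2)*(l + 2)*(l + 3)*(l + 4)*(l)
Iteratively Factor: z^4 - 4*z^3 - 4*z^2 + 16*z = (z)*(z^3 - 4*z^2 - 4*z + 16) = z*(z + 2)*(z^2 - 6*z + 8) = z*(z - 2)*(z + 2)*(z - 4)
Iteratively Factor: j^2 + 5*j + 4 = (j + 4)*(j + 1)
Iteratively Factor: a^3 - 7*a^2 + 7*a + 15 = (a - 3)*(a^2 - 4*a - 5) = (a - 3)*(a + 1)*(a - 5)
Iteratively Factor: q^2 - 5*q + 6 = (q - 3)*(q - 2)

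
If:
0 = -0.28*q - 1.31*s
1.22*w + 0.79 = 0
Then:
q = -4.67857142857143*s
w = -0.65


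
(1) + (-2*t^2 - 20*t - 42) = -2*t^2 - 20*t - 41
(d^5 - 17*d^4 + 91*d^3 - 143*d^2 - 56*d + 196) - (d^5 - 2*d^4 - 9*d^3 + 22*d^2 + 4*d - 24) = -15*d^4 + 100*d^3 - 165*d^2 - 60*d + 220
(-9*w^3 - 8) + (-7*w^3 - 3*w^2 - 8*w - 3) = -16*w^3 - 3*w^2 - 8*w - 11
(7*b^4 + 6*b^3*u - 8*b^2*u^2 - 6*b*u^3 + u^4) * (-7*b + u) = -49*b^5 - 35*b^4*u + 62*b^3*u^2 + 34*b^2*u^3 - 13*b*u^4 + u^5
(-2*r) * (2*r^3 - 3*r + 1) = -4*r^4 + 6*r^2 - 2*r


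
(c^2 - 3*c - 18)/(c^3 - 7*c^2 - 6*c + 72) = 1/(c - 4)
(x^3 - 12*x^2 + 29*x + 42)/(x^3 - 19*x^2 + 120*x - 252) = (x + 1)/(x - 6)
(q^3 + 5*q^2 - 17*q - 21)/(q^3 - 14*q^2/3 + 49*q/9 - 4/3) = 9*(q^2 + 8*q + 7)/(9*q^2 - 15*q + 4)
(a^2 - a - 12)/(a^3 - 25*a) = (a^2 - a - 12)/(a*(a^2 - 25))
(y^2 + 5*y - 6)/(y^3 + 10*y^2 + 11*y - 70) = (y^2 + 5*y - 6)/(y^3 + 10*y^2 + 11*y - 70)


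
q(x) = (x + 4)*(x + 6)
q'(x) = 2*x + 10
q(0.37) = 27.84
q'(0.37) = 10.74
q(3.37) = 69.06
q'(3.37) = 16.74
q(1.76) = 44.70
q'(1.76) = 13.52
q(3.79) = 76.26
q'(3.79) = 17.58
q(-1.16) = 13.75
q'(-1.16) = 7.68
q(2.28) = 52.00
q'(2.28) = 14.56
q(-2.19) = 6.90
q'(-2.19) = 5.62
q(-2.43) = 5.60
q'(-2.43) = 5.14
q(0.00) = 24.00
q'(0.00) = 10.00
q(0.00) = 24.00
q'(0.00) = 10.00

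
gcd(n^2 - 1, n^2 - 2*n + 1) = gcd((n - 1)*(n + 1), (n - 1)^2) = n - 1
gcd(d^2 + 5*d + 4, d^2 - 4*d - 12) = 1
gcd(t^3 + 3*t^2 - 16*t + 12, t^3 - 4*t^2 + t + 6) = t - 2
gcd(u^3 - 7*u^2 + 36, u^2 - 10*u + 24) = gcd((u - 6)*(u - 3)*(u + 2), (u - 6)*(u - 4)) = u - 6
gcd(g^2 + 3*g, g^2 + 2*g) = g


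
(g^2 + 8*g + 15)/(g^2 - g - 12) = (g + 5)/(g - 4)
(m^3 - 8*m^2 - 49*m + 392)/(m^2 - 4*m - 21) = (m^2 - m - 56)/(m + 3)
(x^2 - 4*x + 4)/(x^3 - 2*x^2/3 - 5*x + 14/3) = 3*(x - 2)/(3*x^2 + 4*x - 7)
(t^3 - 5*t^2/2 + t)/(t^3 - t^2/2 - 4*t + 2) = t/(t + 2)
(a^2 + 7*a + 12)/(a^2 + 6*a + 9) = (a + 4)/(a + 3)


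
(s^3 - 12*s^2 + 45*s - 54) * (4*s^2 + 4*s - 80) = 4*s^5 - 44*s^4 + 52*s^3 + 924*s^2 - 3816*s + 4320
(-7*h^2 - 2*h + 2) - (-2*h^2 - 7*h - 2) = -5*h^2 + 5*h + 4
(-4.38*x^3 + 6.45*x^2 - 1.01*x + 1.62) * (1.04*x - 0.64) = -4.5552*x^4 + 9.5112*x^3 - 5.1784*x^2 + 2.3312*x - 1.0368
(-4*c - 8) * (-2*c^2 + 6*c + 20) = 8*c^3 - 8*c^2 - 128*c - 160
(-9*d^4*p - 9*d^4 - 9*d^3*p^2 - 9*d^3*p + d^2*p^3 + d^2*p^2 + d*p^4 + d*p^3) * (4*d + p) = -36*d^5*p - 36*d^5 - 45*d^4*p^2 - 45*d^4*p - 5*d^3*p^3 - 5*d^3*p^2 + 5*d^2*p^4 + 5*d^2*p^3 + d*p^5 + d*p^4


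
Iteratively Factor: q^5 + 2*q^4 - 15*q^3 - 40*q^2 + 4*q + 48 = (q + 2)*(q^4 - 15*q^2 - 10*q + 24) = (q + 2)*(q + 3)*(q^3 - 3*q^2 - 6*q + 8) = (q - 4)*(q + 2)*(q + 3)*(q^2 + q - 2) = (q - 4)*(q - 1)*(q + 2)*(q + 3)*(q + 2)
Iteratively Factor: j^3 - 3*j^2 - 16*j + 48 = (j - 3)*(j^2 - 16) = (j - 4)*(j - 3)*(j + 4)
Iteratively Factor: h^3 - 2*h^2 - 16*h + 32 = (h - 4)*(h^2 + 2*h - 8) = (h - 4)*(h + 4)*(h - 2)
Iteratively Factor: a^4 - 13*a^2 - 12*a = (a)*(a^3 - 13*a - 12) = a*(a - 4)*(a^2 + 4*a + 3) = a*(a - 4)*(a + 1)*(a + 3)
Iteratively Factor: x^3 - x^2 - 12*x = (x - 4)*(x^2 + 3*x) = x*(x - 4)*(x + 3)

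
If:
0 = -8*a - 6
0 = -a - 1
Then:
No Solution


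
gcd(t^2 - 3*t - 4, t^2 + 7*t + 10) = 1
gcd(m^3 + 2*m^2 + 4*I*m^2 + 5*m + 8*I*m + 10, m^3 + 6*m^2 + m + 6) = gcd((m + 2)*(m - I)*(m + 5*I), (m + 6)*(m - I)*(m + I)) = m - I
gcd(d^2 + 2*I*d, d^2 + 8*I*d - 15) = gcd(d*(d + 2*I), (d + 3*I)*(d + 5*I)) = 1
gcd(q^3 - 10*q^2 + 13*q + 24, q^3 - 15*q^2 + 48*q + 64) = q^2 - 7*q - 8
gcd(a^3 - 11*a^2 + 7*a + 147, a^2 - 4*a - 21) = a^2 - 4*a - 21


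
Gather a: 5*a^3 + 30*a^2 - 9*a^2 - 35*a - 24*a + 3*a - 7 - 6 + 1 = 5*a^3 + 21*a^2 - 56*a - 12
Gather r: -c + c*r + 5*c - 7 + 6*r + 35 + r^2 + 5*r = 4*c + r^2 + r*(c + 11) + 28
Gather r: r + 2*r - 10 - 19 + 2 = 3*r - 27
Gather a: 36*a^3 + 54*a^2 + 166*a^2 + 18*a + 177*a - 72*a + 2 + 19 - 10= 36*a^3 + 220*a^2 + 123*a + 11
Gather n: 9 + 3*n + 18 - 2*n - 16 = n + 11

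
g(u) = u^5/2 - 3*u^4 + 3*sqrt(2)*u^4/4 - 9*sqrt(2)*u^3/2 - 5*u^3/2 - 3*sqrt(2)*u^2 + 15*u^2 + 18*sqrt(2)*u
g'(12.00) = 34889.68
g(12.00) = 70739.45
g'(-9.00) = 19735.50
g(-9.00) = -35144.44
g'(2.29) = -89.13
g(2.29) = -13.59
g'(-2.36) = 6.09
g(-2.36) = 19.59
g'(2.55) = -115.52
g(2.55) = -40.20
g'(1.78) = -39.15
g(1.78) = 18.87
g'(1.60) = -23.59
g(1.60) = 24.49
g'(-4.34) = 952.29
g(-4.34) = -641.17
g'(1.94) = -54.11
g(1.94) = 11.42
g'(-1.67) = -29.06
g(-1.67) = 7.19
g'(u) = 5*u^4/2 - 12*u^3 + 3*sqrt(2)*u^3 - 27*sqrt(2)*u^2/2 - 15*u^2/2 - 6*sqrt(2)*u + 30*u + 18*sqrt(2)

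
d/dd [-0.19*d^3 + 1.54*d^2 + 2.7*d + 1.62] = -0.57*d^2 + 3.08*d + 2.7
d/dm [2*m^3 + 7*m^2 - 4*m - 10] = 6*m^2 + 14*m - 4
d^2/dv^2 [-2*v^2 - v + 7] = -4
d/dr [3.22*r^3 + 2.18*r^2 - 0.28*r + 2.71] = 9.66*r^2 + 4.36*r - 0.28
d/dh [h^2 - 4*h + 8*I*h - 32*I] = 2*h - 4 + 8*I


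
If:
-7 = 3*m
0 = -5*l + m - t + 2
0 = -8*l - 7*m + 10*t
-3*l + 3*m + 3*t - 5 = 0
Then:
No Solution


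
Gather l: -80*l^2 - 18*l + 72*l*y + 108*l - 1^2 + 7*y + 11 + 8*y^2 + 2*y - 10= -80*l^2 + l*(72*y + 90) + 8*y^2 + 9*y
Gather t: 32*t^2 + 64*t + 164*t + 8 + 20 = 32*t^2 + 228*t + 28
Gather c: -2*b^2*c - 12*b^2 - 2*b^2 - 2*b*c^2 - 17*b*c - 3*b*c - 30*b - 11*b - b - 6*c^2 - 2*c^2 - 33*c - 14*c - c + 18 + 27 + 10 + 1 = -14*b^2 - 42*b + c^2*(-2*b - 8) + c*(-2*b^2 - 20*b - 48) + 56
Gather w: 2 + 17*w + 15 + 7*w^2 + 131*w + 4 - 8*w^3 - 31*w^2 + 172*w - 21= -8*w^3 - 24*w^2 + 320*w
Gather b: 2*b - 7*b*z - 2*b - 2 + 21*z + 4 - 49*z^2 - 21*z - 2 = -7*b*z - 49*z^2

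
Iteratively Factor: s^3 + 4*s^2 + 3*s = (s + 1)*(s^2 + 3*s) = s*(s + 1)*(s + 3)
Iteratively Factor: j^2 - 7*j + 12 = (j - 3)*(j - 4)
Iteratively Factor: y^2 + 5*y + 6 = (y + 3)*(y + 2)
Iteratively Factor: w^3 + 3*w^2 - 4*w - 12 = (w - 2)*(w^2 + 5*w + 6) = (w - 2)*(w + 3)*(w + 2)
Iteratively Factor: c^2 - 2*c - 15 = (c + 3)*(c - 5)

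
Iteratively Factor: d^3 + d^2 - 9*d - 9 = (d + 1)*(d^2 - 9) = (d - 3)*(d + 1)*(d + 3)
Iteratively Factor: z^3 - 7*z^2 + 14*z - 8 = (z - 2)*(z^2 - 5*z + 4) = (z - 4)*(z - 2)*(z - 1)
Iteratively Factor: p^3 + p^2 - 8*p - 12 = (p + 2)*(p^2 - p - 6) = (p - 3)*(p + 2)*(p + 2)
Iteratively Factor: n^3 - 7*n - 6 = (n - 3)*(n^2 + 3*n + 2) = (n - 3)*(n + 2)*(n + 1)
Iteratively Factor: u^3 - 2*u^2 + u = (u - 1)*(u^2 - u) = (u - 1)^2*(u)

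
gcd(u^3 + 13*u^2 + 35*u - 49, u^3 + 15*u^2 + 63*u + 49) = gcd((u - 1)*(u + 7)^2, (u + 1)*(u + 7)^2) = u^2 + 14*u + 49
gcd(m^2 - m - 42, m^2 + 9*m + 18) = m + 6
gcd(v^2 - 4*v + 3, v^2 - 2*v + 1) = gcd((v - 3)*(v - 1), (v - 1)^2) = v - 1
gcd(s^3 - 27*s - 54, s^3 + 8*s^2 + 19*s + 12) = s + 3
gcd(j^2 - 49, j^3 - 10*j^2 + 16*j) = 1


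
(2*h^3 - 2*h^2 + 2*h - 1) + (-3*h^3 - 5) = -h^3 - 2*h^2 + 2*h - 6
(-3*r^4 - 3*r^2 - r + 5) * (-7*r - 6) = 21*r^5 + 18*r^4 + 21*r^3 + 25*r^2 - 29*r - 30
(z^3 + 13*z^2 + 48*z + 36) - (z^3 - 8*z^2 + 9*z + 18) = 21*z^2 + 39*z + 18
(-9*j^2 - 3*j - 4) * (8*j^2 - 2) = -72*j^4 - 24*j^3 - 14*j^2 + 6*j + 8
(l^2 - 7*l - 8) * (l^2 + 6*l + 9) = l^4 - l^3 - 41*l^2 - 111*l - 72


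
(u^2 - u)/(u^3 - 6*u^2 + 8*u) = (u - 1)/(u^2 - 6*u + 8)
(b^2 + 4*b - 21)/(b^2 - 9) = (b + 7)/(b + 3)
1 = 1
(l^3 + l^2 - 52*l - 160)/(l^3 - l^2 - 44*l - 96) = (l + 5)/(l + 3)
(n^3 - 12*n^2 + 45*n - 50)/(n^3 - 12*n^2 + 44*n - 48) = (n^2 - 10*n + 25)/(n^2 - 10*n + 24)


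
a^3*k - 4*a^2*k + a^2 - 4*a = a*(a - 4)*(a*k + 1)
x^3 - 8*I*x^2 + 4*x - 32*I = (x - 8*I)*(x - 2*I)*(x + 2*I)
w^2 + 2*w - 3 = (w - 1)*(w + 3)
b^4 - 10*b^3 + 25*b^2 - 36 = (b - 6)*(b - 3)*(b - 2)*(b + 1)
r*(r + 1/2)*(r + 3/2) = r^3 + 2*r^2 + 3*r/4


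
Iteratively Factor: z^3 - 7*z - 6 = (z - 3)*(z^2 + 3*z + 2) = (z - 3)*(z + 1)*(z + 2)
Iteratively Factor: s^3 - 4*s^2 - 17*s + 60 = (s - 3)*(s^2 - s - 20) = (s - 5)*(s - 3)*(s + 4)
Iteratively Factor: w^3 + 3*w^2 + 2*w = (w + 2)*(w^2 + w) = (w + 1)*(w + 2)*(w)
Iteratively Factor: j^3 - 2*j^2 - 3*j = (j)*(j^2 - 2*j - 3) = j*(j + 1)*(j - 3)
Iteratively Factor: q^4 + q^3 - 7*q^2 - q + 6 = (q - 2)*(q^3 + 3*q^2 - q - 3) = (q - 2)*(q + 1)*(q^2 + 2*q - 3) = (q - 2)*(q - 1)*(q + 1)*(q + 3)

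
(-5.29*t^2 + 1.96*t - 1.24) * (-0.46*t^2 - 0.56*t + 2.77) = 2.4334*t^4 + 2.0608*t^3 - 15.1805*t^2 + 6.1236*t - 3.4348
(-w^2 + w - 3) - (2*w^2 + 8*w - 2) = -3*w^2 - 7*w - 1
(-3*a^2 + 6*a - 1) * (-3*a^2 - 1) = 9*a^4 - 18*a^3 + 6*a^2 - 6*a + 1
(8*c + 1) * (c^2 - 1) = 8*c^3 + c^2 - 8*c - 1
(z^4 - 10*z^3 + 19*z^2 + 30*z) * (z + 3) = z^5 - 7*z^4 - 11*z^3 + 87*z^2 + 90*z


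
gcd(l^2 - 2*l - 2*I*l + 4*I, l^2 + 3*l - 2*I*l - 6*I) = l - 2*I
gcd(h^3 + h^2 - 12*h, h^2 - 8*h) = h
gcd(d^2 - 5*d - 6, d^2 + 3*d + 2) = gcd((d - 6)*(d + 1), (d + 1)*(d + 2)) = d + 1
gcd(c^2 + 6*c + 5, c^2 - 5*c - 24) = 1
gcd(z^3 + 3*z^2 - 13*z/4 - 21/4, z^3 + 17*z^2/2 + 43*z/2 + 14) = z^2 + 9*z/2 + 7/2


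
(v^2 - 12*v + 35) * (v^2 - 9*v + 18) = v^4 - 21*v^3 + 161*v^2 - 531*v + 630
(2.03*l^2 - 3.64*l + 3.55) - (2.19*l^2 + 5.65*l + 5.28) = -0.16*l^2 - 9.29*l - 1.73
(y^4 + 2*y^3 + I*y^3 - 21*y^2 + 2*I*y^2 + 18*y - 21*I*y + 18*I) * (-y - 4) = -y^5 - 6*y^4 - I*y^4 + 13*y^3 - 6*I*y^3 + 66*y^2 + 13*I*y^2 - 72*y + 66*I*y - 72*I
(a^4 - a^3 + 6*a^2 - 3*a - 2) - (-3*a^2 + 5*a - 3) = a^4 - a^3 + 9*a^2 - 8*a + 1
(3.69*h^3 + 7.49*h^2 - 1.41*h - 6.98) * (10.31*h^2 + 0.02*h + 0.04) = 38.0439*h^5 + 77.2957*h^4 - 14.2397*h^3 - 71.6924*h^2 - 0.196*h - 0.2792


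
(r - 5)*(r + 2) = r^2 - 3*r - 10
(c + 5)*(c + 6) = c^2 + 11*c + 30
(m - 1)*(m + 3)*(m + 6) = m^3 + 8*m^2 + 9*m - 18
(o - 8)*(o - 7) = o^2 - 15*o + 56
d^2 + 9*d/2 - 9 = (d - 3/2)*(d + 6)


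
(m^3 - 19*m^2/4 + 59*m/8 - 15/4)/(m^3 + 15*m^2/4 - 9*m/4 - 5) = (m^2 - 7*m/2 + 3)/(m^2 + 5*m + 4)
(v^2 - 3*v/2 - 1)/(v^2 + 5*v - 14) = (v + 1/2)/(v + 7)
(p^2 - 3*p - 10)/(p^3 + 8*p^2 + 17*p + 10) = (p - 5)/(p^2 + 6*p + 5)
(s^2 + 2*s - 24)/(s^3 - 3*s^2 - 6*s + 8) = (s + 6)/(s^2 + s - 2)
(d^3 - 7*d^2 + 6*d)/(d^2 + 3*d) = (d^2 - 7*d + 6)/(d + 3)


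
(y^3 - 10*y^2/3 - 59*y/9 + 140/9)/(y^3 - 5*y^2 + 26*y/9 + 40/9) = (3*y + 7)/(3*y + 2)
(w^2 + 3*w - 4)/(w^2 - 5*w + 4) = (w + 4)/(w - 4)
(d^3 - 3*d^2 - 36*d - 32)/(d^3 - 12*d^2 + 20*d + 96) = (d^2 + 5*d + 4)/(d^2 - 4*d - 12)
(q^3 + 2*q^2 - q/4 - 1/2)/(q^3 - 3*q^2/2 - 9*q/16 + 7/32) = 8*(2*q^2 + 3*q - 2)/(16*q^2 - 32*q + 7)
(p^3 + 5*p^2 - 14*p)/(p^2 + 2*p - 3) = p*(p^2 + 5*p - 14)/(p^2 + 2*p - 3)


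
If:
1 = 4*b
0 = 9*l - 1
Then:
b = 1/4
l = 1/9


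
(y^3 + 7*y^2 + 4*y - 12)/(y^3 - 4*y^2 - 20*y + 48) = (y^3 + 7*y^2 + 4*y - 12)/(y^3 - 4*y^2 - 20*y + 48)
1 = 1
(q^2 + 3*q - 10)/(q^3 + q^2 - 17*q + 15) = (q - 2)/(q^2 - 4*q + 3)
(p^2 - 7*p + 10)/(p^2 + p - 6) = (p - 5)/(p + 3)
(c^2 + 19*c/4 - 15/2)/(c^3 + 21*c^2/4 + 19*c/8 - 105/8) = 2*(c + 6)/(2*c^2 + 13*c + 21)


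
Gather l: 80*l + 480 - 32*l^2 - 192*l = -32*l^2 - 112*l + 480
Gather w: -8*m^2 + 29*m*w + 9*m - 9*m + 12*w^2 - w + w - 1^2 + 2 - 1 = -8*m^2 + 29*m*w + 12*w^2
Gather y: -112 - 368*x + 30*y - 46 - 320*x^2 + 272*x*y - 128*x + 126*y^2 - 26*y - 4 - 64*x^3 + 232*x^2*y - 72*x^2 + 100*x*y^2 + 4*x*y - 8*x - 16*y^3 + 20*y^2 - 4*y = -64*x^3 - 392*x^2 - 504*x - 16*y^3 + y^2*(100*x + 146) + y*(232*x^2 + 276*x) - 162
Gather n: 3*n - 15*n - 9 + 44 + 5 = 40 - 12*n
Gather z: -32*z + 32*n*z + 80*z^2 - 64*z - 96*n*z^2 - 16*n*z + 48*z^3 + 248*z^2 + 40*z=48*z^3 + z^2*(328 - 96*n) + z*(16*n - 56)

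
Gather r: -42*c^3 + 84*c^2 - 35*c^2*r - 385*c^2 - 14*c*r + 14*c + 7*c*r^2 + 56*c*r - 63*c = -42*c^3 - 301*c^2 + 7*c*r^2 - 49*c + r*(-35*c^2 + 42*c)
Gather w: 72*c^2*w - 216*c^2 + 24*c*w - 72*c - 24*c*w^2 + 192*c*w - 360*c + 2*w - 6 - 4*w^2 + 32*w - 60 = -216*c^2 - 432*c + w^2*(-24*c - 4) + w*(72*c^2 + 216*c + 34) - 66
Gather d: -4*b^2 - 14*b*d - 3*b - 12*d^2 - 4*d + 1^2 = -4*b^2 - 3*b - 12*d^2 + d*(-14*b - 4) + 1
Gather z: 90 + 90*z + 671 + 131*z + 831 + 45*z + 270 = 266*z + 1862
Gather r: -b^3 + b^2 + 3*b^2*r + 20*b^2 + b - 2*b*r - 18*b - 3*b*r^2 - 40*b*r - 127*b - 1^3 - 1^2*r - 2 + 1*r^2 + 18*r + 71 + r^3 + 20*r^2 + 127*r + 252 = -b^3 + 21*b^2 - 144*b + r^3 + r^2*(21 - 3*b) + r*(3*b^2 - 42*b + 144) + 320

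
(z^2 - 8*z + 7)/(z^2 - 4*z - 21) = (z - 1)/(z + 3)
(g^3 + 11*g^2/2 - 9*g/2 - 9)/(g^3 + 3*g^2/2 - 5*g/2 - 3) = (g + 6)/(g + 2)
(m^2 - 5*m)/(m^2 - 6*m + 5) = m/(m - 1)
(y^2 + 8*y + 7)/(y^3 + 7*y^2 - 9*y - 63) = (y + 1)/(y^2 - 9)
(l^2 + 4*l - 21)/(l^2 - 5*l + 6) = (l + 7)/(l - 2)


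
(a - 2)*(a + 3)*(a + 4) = a^3 + 5*a^2 - 2*a - 24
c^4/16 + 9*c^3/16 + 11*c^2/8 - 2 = (c/4 + 1)^2*(c - 1)*(c + 2)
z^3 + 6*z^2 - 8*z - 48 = (z + 6)*(z - 2*sqrt(2))*(z + 2*sqrt(2))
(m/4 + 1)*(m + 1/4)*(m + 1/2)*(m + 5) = m^4/4 + 39*m^3/16 + 215*m^2/32 + 129*m/32 + 5/8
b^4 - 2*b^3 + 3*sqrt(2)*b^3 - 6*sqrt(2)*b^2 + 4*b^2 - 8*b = b*(b - 2)*(b + sqrt(2))*(b + 2*sqrt(2))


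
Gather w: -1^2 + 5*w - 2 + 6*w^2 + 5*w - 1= 6*w^2 + 10*w - 4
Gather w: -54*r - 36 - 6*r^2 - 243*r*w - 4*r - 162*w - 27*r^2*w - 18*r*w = -6*r^2 - 58*r + w*(-27*r^2 - 261*r - 162) - 36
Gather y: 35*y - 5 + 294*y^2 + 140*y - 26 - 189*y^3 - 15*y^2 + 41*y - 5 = -189*y^3 + 279*y^2 + 216*y - 36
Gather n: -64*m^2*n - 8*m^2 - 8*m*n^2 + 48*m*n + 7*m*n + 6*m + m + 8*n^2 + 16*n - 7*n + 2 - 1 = -8*m^2 + 7*m + n^2*(8 - 8*m) + n*(-64*m^2 + 55*m + 9) + 1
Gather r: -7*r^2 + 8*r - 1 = -7*r^2 + 8*r - 1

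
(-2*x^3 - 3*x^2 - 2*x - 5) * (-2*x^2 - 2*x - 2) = 4*x^5 + 10*x^4 + 14*x^3 + 20*x^2 + 14*x + 10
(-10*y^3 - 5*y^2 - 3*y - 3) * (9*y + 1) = -90*y^4 - 55*y^3 - 32*y^2 - 30*y - 3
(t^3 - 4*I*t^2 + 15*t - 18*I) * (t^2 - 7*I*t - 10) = t^5 - 11*I*t^4 - 23*t^3 - 83*I*t^2 - 276*t + 180*I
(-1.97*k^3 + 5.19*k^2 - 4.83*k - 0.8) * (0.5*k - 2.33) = -0.985*k^4 + 7.1851*k^3 - 14.5077*k^2 + 10.8539*k + 1.864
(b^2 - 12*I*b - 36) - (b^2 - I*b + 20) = -11*I*b - 56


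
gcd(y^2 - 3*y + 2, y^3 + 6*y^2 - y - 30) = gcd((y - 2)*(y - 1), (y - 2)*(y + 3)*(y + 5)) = y - 2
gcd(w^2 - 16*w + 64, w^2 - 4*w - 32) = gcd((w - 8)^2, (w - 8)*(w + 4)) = w - 8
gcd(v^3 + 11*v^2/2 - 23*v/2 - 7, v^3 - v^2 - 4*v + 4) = v - 2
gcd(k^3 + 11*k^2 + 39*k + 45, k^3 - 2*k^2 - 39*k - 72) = k^2 + 6*k + 9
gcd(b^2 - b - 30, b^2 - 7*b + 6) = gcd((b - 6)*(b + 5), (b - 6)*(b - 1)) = b - 6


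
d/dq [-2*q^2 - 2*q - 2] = -4*q - 2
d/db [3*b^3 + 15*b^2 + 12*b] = 9*b^2 + 30*b + 12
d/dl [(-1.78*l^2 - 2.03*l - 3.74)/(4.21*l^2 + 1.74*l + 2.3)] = (5.4491*l^2 + 23.3028*l + 1.8386)/(17.7241*l^4 + 14.6508*l^3 + 22.3936*l^2 + 8.004*l + 5.29)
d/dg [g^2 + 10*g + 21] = 2*g + 10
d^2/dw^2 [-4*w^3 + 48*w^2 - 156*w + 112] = 96 - 24*w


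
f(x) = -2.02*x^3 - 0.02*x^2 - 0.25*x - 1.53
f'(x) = -6.06*x^2 - 0.04*x - 0.25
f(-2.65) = 36.58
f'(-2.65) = -42.70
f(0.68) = -2.34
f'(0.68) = -3.08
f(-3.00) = 53.58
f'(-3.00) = -54.67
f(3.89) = -121.71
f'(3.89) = -92.11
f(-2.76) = 41.48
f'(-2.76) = -46.30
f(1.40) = -7.46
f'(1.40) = -12.18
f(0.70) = -2.41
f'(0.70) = -3.25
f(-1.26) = 2.79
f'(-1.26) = -9.82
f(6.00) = -440.07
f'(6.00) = -218.65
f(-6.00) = 435.57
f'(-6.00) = -218.17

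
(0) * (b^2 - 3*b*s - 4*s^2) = 0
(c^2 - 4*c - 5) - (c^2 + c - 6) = 1 - 5*c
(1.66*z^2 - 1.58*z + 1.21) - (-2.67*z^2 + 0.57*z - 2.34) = 4.33*z^2 - 2.15*z + 3.55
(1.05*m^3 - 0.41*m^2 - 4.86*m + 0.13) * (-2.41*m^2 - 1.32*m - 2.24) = -2.5305*m^5 - 0.3979*m^4 + 9.9018*m^3 + 7.0203*m^2 + 10.7148*m - 0.2912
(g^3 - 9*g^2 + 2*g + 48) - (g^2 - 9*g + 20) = g^3 - 10*g^2 + 11*g + 28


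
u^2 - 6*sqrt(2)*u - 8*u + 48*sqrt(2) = (u - 8)*(u - 6*sqrt(2))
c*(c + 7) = c^2 + 7*c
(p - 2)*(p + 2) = p^2 - 4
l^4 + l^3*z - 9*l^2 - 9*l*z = l*(l - 3)*(l + 3)*(l + z)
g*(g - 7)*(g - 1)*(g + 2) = g^4 - 6*g^3 - 9*g^2 + 14*g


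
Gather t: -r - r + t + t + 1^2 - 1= -2*r + 2*t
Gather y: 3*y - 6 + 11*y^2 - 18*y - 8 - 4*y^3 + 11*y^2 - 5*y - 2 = -4*y^3 + 22*y^2 - 20*y - 16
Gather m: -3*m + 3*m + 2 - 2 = 0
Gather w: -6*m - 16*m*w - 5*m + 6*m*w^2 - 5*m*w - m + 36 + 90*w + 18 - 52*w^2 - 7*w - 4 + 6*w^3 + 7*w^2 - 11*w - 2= -12*m + 6*w^3 + w^2*(6*m - 45) + w*(72 - 21*m) + 48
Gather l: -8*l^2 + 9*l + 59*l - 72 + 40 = -8*l^2 + 68*l - 32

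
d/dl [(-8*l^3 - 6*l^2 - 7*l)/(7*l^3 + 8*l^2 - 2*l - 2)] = 2*(-11*l^4 + 65*l^3 + 58*l^2 + 12*l + 7)/(49*l^6 + 112*l^5 + 36*l^4 - 60*l^3 - 28*l^2 + 8*l + 4)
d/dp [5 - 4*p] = -4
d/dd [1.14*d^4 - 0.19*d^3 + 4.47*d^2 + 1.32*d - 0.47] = 4.56*d^3 - 0.57*d^2 + 8.94*d + 1.32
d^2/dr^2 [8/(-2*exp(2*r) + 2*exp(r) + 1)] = 16*(4*(2*exp(r) - 1)^2*exp(r) + (4*exp(r) - 1)*(-2*exp(2*r) + 2*exp(r) + 1))*exp(r)/(-2*exp(2*r) + 2*exp(r) + 1)^3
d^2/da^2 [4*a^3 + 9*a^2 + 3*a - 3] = 24*a + 18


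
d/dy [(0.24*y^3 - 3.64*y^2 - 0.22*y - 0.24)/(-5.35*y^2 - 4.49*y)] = (-1.284*y^4 - 2.1552*y^3 + 15.1666*y^2 - 2.568*y - 1.0776)/(y^2*(28.6225*y^2 + 48.043*y + 20.1601))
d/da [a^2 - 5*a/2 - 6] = 2*a - 5/2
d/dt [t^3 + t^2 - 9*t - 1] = 3*t^2 + 2*t - 9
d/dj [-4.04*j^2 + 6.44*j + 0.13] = 6.44 - 8.08*j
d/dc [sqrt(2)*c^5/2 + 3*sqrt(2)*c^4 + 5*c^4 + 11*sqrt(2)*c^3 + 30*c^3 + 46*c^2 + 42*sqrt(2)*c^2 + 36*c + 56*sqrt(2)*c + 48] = 5*sqrt(2)*c^4/2 + 12*sqrt(2)*c^3 + 20*c^3 + 33*sqrt(2)*c^2 + 90*c^2 + 92*c + 84*sqrt(2)*c + 36 + 56*sqrt(2)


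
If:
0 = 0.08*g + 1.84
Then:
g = -23.00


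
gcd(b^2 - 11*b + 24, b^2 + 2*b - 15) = b - 3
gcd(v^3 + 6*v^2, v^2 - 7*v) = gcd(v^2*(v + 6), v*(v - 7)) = v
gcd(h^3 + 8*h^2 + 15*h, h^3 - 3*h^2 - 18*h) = h^2 + 3*h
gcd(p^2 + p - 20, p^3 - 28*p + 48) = p - 4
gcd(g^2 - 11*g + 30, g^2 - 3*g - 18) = g - 6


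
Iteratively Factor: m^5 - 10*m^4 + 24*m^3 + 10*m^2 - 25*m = (m + 1)*(m^4 - 11*m^3 + 35*m^2 - 25*m) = (m - 5)*(m + 1)*(m^3 - 6*m^2 + 5*m) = (m - 5)*(m - 1)*(m + 1)*(m^2 - 5*m) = (m - 5)^2*(m - 1)*(m + 1)*(m)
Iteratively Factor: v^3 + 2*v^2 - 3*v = (v + 3)*(v^2 - v) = v*(v + 3)*(v - 1)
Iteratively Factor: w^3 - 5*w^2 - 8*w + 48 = (w - 4)*(w^2 - w - 12) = (w - 4)*(w + 3)*(w - 4)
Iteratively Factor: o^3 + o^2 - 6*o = (o)*(o^2 + o - 6) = o*(o + 3)*(o - 2)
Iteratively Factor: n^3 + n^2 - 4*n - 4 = (n + 2)*(n^2 - n - 2) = (n + 1)*(n + 2)*(n - 2)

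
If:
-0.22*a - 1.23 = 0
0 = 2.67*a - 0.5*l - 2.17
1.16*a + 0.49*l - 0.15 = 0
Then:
No Solution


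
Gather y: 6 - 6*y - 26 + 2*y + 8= -4*y - 12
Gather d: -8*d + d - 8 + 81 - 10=63 - 7*d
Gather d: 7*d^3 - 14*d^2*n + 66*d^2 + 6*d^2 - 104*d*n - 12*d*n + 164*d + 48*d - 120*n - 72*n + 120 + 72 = 7*d^3 + d^2*(72 - 14*n) + d*(212 - 116*n) - 192*n + 192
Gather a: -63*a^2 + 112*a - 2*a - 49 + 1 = -63*a^2 + 110*a - 48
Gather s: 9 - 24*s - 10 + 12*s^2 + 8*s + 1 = 12*s^2 - 16*s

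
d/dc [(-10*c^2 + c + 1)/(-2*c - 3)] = (20*c^2 + 60*c - 1)/(4*c^2 + 12*c + 9)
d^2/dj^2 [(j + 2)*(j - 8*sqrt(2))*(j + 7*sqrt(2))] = 6*j - 2*sqrt(2) + 4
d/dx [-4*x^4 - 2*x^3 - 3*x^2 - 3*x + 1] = -16*x^3 - 6*x^2 - 6*x - 3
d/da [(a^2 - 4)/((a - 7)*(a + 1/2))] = 2*(-13*a^2 + 2*a - 52)/(4*a^4 - 52*a^3 + 141*a^2 + 182*a + 49)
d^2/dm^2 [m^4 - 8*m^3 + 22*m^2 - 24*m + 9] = 12*m^2 - 48*m + 44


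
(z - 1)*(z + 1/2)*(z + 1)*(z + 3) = z^4 + 7*z^3/2 + z^2/2 - 7*z/2 - 3/2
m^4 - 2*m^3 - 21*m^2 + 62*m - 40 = (m - 4)*(m - 2)*(m - 1)*(m + 5)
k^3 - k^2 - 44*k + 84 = (k - 6)*(k - 2)*(k + 7)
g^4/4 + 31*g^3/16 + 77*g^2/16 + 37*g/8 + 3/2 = (g/4 + 1)*(g + 3/4)*(g + 1)*(g + 2)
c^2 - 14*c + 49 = (c - 7)^2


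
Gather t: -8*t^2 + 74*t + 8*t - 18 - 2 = -8*t^2 + 82*t - 20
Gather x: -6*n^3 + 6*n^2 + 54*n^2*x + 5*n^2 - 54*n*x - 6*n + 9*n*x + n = -6*n^3 + 11*n^2 - 5*n + x*(54*n^2 - 45*n)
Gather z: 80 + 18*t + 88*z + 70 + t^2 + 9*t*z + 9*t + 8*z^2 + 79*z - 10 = t^2 + 27*t + 8*z^2 + z*(9*t + 167) + 140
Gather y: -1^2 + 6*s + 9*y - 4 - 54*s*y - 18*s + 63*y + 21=-12*s + y*(72 - 54*s) + 16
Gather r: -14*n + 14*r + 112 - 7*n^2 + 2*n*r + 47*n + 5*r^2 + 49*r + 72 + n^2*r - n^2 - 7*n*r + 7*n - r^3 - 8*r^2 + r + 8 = -8*n^2 + 40*n - r^3 - 3*r^2 + r*(n^2 - 5*n + 64) + 192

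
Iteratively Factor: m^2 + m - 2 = (m - 1)*(m + 2)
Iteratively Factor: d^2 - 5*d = (d - 5)*(d)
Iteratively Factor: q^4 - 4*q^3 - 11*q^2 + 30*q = (q + 3)*(q^3 - 7*q^2 + 10*q) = (q - 5)*(q + 3)*(q^2 - 2*q) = (q - 5)*(q - 2)*(q + 3)*(q)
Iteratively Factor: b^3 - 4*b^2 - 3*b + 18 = (b - 3)*(b^2 - b - 6) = (b - 3)^2*(b + 2)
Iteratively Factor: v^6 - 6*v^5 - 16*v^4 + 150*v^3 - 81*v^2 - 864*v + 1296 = (v - 3)*(v^5 - 3*v^4 - 25*v^3 + 75*v^2 + 144*v - 432) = (v - 3)*(v + 3)*(v^4 - 6*v^3 - 7*v^2 + 96*v - 144) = (v - 3)^2*(v + 3)*(v^3 - 3*v^2 - 16*v + 48) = (v - 3)^2*(v + 3)*(v + 4)*(v^2 - 7*v + 12) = (v - 3)^3*(v + 3)*(v + 4)*(v - 4)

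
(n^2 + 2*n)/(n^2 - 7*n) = (n + 2)/(n - 7)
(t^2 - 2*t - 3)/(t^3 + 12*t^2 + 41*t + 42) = (t^2 - 2*t - 3)/(t^3 + 12*t^2 + 41*t + 42)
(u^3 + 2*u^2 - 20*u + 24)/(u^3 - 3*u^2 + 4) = (u + 6)/(u + 1)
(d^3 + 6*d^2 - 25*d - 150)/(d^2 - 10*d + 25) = (d^2 + 11*d + 30)/(d - 5)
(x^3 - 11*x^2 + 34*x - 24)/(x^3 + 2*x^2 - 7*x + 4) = (x^2 - 10*x + 24)/(x^2 + 3*x - 4)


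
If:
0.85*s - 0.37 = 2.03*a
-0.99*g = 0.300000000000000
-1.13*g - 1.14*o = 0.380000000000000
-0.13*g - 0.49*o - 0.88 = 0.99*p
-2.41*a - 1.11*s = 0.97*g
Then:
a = -0.04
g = -0.30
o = -0.03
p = -0.83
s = 0.35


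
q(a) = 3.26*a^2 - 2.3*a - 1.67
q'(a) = 6.52*a - 2.3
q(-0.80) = 2.26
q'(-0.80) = -7.52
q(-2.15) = 18.34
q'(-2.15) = -16.32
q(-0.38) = -0.33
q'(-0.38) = -4.78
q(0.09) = -1.85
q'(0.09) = -1.71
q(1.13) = -0.11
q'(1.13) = 5.07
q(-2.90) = 32.42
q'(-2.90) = -21.21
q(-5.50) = 109.60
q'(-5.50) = -38.16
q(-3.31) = 41.66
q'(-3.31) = -23.88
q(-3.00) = 34.57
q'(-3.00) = -21.86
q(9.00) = 241.69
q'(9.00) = 56.38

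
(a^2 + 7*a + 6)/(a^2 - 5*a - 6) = (a + 6)/(a - 6)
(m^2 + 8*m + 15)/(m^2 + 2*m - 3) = (m + 5)/(m - 1)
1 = 1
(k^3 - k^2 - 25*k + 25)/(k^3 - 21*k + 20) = (k - 5)/(k - 4)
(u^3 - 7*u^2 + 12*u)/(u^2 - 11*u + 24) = u*(u - 4)/(u - 8)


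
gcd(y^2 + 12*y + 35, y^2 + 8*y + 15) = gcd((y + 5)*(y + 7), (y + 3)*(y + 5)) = y + 5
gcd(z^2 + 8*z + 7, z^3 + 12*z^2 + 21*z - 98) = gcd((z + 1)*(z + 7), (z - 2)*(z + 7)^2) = z + 7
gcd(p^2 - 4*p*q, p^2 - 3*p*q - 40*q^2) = 1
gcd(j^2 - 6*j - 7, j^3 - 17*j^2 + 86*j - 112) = j - 7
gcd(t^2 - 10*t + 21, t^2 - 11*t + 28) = t - 7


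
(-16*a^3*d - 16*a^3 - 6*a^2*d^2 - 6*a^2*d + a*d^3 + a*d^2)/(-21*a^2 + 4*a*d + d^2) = a*(-16*a^2*d - 16*a^2 - 6*a*d^2 - 6*a*d + d^3 + d^2)/(-21*a^2 + 4*a*d + d^2)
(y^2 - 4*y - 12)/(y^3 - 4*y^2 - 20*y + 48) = (y + 2)/(y^2 + 2*y - 8)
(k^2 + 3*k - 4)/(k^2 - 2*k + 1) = (k + 4)/(k - 1)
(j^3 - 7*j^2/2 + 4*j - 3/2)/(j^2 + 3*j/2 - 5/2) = (2*j^2 - 5*j + 3)/(2*j + 5)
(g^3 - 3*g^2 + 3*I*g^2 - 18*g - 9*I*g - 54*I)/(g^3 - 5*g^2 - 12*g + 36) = (g + 3*I)/(g - 2)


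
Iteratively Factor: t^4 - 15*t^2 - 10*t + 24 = (t - 1)*(t^3 + t^2 - 14*t - 24) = (t - 1)*(t + 2)*(t^2 - t - 12) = (t - 1)*(t + 2)*(t + 3)*(t - 4)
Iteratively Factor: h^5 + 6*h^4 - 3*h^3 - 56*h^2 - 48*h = (h + 1)*(h^4 + 5*h^3 - 8*h^2 - 48*h) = (h - 3)*(h + 1)*(h^3 + 8*h^2 + 16*h) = h*(h - 3)*(h + 1)*(h^2 + 8*h + 16) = h*(h - 3)*(h + 1)*(h + 4)*(h + 4)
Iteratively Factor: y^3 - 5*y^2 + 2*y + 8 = (y + 1)*(y^2 - 6*y + 8) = (y - 2)*(y + 1)*(y - 4)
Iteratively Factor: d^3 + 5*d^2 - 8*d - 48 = (d - 3)*(d^2 + 8*d + 16) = (d - 3)*(d + 4)*(d + 4)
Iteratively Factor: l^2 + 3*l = (l)*(l + 3)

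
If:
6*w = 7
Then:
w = 7/6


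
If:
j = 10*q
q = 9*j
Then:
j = 0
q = 0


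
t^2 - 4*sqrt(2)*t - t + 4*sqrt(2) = (t - 1)*(t - 4*sqrt(2))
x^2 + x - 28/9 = (x - 4/3)*(x + 7/3)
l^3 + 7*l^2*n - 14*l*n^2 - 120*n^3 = (l - 4*n)*(l + 5*n)*(l + 6*n)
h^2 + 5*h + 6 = (h + 2)*(h + 3)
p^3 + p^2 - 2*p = p*(p - 1)*(p + 2)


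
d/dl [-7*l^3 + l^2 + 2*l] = -21*l^2 + 2*l + 2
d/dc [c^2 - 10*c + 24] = 2*c - 10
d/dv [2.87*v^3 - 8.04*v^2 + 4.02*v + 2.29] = 8.61*v^2 - 16.08*v + 4.02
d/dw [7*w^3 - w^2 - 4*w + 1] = 21*w^2 - 2*w - 4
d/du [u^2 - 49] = 2*u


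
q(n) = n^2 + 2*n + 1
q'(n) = 2*n + 2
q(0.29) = 1.66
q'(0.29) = 2.58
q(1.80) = 7.84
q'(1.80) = 5.60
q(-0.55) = 0.20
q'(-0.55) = 0.90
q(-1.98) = 0.96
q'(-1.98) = -1.96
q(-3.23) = 4.97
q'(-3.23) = -4.46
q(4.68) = 32.26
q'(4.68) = 11.36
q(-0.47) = 0.28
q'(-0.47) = 1.06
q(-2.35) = 1.82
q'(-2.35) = -2.70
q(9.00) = 100.00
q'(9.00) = 20.00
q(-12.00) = 121.00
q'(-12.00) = -22.00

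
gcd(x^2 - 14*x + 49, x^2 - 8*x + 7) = x - 7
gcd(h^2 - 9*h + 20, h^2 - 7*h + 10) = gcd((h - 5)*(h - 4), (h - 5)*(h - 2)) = h - 5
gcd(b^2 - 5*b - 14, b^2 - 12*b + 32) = 1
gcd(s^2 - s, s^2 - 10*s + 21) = 1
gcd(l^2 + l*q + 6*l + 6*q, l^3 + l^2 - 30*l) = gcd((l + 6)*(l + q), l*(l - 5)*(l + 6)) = l + 6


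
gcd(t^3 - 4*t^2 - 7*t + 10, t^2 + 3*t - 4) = t - 1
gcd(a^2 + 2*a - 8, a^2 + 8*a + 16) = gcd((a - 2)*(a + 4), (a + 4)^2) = a + 4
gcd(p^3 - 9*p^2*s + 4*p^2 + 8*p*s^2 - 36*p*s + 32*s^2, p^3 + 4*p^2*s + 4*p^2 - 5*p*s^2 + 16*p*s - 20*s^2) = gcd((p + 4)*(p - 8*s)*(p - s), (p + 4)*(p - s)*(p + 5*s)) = p^2 - p*s + 4*p - 4*s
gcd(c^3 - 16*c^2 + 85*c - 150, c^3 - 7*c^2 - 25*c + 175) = c - 5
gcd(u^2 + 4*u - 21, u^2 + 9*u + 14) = u + 7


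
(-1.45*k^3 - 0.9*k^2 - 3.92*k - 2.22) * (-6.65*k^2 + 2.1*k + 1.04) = 9.6425*k^5 + 2.94*k^4 + 22.67*k^3 + 5.595*k^2 - 8.7388*k - 2.3088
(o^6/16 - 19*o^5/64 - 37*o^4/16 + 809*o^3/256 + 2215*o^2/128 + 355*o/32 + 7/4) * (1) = o^6/16 - 19*o^5/64 - 37*o^4/16 + 809*o^3/256 + 2215*o^2/128 + 355*o/32 + 7/4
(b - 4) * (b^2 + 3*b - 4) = b^3 - b^2 - 16*b + 16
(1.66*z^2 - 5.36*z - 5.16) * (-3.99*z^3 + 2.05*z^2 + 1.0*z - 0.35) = -6.6234*z^5 + 24.7894*z^4 + 11.2604*z^3 - 16.519*z^2 - 3.284*z + 1.806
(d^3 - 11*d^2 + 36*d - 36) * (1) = d^3 - 11*d^2 + 36*d - 36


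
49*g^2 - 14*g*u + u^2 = (-7*g + u)^2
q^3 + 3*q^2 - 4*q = q*(q - 1)*(q + 4)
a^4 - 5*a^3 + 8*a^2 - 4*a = a*(a - 2)^2*(a - 1)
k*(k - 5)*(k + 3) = k^3 - 2*k^2 - 15*k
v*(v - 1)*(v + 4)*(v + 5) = v^4 + 8*v^3 + 11*v^2 - 20*v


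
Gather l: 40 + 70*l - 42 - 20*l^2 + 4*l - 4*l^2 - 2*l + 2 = -24*l^2 + 72*l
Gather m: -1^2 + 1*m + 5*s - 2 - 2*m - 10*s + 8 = -m - 5*s + 5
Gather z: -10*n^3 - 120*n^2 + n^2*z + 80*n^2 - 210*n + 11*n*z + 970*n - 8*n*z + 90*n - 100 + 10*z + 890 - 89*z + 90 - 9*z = -10*n^3 - 40*n^2 + 850*n + z*(n^2 + 3*n - 88) + 880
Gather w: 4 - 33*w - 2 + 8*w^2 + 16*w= 8*w^2 - 17*w + 2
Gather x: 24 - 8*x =24 - 8*x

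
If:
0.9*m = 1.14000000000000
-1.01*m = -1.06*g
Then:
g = 1.21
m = 1.27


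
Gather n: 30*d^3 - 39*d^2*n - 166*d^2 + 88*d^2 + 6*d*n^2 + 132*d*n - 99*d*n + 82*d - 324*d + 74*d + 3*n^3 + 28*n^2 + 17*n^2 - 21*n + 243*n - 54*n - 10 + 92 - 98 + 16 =30*d^3 - 78*d^2 - 168*d + 3*n^3 + n^2*(6*d + 45) + n*(-39*d^2 + 33*d + 168)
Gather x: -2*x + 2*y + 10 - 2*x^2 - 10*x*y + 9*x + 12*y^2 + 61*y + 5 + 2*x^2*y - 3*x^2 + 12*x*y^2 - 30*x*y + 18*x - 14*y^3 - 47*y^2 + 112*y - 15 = x^2*(2*y - 5) + x*(12*y^2 - 40*y + 25) - 14*y^3 - 35*y^2 + 175*y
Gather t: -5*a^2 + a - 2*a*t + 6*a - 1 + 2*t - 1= -5*a^2 + 7*a + t*(2 - 2*a) - 2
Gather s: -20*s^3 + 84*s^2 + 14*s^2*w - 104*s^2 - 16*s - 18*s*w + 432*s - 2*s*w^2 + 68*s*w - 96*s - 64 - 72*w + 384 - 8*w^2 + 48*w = -20*s^3 + s^2*(14*w - 20) + s*(-2*w^2 + 50*w + 320) - 8*w^2 - 24*w + 320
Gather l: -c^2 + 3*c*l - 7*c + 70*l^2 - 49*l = -c^2 - 7*c + 70*l^2 + l*(3*c - 49)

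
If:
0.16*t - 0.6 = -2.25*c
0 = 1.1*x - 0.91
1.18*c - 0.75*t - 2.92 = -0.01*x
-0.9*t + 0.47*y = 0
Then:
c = 0.49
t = -3.11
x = 0.83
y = -5.96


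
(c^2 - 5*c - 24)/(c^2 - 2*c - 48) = (c + 3)/(c + 6)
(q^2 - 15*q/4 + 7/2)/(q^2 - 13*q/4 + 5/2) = (4*q - 7)/(4*q - 5)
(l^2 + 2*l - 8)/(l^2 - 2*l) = (l + 4)/l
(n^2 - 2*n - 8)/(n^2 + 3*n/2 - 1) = 2*(n - 4)/(2*n - 1)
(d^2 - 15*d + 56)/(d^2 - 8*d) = (d - 7)/d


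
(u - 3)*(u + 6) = u^2 + 3*u - 18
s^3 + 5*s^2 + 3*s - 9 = (s - 1)*(s + 3)^2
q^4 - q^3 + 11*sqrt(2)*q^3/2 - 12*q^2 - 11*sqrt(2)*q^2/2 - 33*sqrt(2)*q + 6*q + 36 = (q - 3)*(q + 2)*(q - sqrt(2)/2)*(q + 6*sqrt(2))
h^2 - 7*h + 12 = (h - 4)*(h - 3)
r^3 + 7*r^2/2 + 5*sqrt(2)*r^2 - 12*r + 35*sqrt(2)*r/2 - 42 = (r + 7/2)*(r - sqrt(2))*(r + 6*sqrt(2))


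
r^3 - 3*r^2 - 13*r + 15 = (r - 5)*(r - 1)*(r + 3)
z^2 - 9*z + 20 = (z - 5)*(z - 4)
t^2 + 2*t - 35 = (t - 5)*(t + 7)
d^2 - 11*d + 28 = (d - 7)*(d - 4)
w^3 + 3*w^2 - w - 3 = (w - 1)*(w + 1)*(w + 3)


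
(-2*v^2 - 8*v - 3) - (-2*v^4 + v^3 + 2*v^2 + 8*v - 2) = 2*v^4 - v^3 - 4*v^2 - 16*v - 1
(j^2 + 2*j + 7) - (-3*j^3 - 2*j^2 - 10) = 3*j^3 + 3*j^2 + 2*j + 17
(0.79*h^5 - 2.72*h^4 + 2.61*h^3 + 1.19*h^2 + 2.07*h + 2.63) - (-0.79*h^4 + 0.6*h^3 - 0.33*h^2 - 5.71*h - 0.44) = 0.79*h^5 - 1.93*h^4 + 2.01*h^3 + 1.52*h^2 + 7.78*h + 3.07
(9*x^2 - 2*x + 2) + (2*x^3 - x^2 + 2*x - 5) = 2*x^3 + 8*x^2 - 3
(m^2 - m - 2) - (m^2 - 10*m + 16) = 9*m - 18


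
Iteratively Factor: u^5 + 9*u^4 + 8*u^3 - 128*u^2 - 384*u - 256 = (u + 4)*(u^4 + 5*u^3 - 12*u^2 - 80*u - 64) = (u - 4)*(u + 4)*(u^3 + 9*u^2 + 24*u + 16) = (u - 4)*(u + 4)^2*(u^2 + 5*u + 4) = (u - 4)*(u + 1)*(u + 4)^2*(u + 4)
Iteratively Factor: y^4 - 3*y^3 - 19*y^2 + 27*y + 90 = (y - 3)*(y^3 - 19*y - 30) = (y - 5)*(y - 3)*(y^2 + 5*y + 6) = (y - 5)*(y - 3)*(y + 3)*(y + 2)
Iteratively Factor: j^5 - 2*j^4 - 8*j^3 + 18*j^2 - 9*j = (j - 1)*(j^4 - j^3 - 9*j^2 + 9*j) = (j - 1)^2*(j^3 - 9*j) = j*(j - 1)^2*(j^2 - 9) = j*(j - 3)*(j - 1)^2*(j + 3)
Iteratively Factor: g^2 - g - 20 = (g + 4)*(g - 5)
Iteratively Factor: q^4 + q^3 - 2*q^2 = (q)*(q^3 + q^2 - 2*q) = q*(q + 2)*(q^2 - q) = q^2*(q + 2)*(q - 1)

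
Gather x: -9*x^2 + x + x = -9*x^2 + 2*x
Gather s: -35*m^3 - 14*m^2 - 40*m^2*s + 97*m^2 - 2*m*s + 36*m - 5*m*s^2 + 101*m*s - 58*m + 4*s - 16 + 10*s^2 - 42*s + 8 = -35*m^3 + 83*m^2 - 22*m + s^2*(10 - 5*m) + s*(-40*m^2 + 99*m - 38) - 8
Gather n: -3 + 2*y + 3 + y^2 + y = y^2 + 3*y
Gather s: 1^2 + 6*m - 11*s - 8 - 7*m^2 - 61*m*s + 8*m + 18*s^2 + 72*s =-7*m^2 + 14*m + 18*s^2 + s*(61 - 61*m) - 7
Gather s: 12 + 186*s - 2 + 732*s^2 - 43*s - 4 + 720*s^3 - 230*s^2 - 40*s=720*s^3 + 502*s^2 + 103*s + 6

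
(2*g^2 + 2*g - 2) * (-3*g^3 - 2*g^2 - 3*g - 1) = -6*g^5 - 10*g^4 - 4*g^3 - 4*g^2 + 4*g + 2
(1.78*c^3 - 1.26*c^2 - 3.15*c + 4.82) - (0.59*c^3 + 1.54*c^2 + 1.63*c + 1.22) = 1.19*c^3 - 2.8*c^2 - 4.78*c + 3.6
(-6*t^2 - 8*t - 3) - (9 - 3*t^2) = -3*t^2 - 8*t - 12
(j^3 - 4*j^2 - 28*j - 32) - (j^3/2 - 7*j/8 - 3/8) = j^3/2 - 4*j^2 - 217*j/8 - 253/8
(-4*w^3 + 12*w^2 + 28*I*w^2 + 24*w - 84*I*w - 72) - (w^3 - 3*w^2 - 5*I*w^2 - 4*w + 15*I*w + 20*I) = -5*w^3 + 15*w^2 + 33*I*w^2 + 28*w - 99*I*w - 72 - 20*I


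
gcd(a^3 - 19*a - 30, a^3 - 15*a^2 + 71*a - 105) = a - 5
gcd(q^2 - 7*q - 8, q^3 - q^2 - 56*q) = q - 8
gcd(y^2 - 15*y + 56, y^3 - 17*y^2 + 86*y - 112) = y^2 - 15*y + 56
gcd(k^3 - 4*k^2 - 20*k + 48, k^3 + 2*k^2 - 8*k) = k^2 + 2*k - 8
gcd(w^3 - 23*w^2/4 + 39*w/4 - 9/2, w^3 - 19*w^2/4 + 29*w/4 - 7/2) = w - 2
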